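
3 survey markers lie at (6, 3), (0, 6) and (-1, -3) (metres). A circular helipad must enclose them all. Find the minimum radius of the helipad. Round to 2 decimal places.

4.91

Call the three points A, B, C in the order given.
Side lengths²: AB² = 45, AC² = 85, BC² = 82.
Since AC² = 85 < 82 + 45 = 127, the triangle is acute, so the smallest enclosing circle is the circumcircle.
Circumcentre = (53/38, 49/38), r² = 17425/722.
r = √(17425/722) ≈ 4.91.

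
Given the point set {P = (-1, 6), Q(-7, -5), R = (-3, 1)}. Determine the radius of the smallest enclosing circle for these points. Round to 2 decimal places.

Side lengths²: PQ² = 157, PR² = 29, QR² = 52.
Since PQ² = 157 ≥ 52 + 29 = 81, the angle opposite PQ is not acute, so the smallest enclosing circle has PQ as diameter.
Centre = midpoint of PQ = (-4, 0.5), r² = 157/4 = 39.25.
r = √(39.25) ≈ 6.26.

6.26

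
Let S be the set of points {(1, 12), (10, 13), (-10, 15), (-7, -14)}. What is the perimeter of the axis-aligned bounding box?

Width = max x − min x = 10 − (-10) = 20.
Height = max y − min y = 15 − (-14) = 29.
Perimeter = 2(20 + 29) = 98.

98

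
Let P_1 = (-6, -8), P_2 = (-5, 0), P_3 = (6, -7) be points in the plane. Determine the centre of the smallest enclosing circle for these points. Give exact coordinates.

(-9/38, -177/38)

Side lengths²: P_1P_2² = 65, P_1P_3² = 145, P_2P_3² = 170.
Since P_2P_3² = 170 < 145 + 65 = 210, the triangle is acute, so the smallest enclosing circle is the circumcircle.
Circumcentre = (-9/38, -177/38), r² = 32045/722.
Centre = (-9/38, -177/38).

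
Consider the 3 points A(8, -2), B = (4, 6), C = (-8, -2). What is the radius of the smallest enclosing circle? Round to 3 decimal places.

Side lengths²: AB² = 80, AC² = 256, BC² = 208.
Since AC² = 256 < 208 + 80 = 288, the triangle is acute, so the smallest enclosing circle is the circumcircle.
Circumcentre = (0, -1), r² = 65.
r = √65 ≈ 8.062.

8.062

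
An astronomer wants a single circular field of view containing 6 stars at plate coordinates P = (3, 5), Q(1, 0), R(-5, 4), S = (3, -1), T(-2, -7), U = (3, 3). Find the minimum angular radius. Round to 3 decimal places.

By Welzl's lemma the MEC is supported by two points (diametrically opposite) or three points (on a circumcircle).
The minimum enclosing circle is determined by three boundary points: P, R, T.
Their circumcentre is (-5/14, -9/14) with r² = 4225/98.
The farthest remaining point U is at distance² 2405/98 ≤ 4225/98.
r = √(4225/98) ≈ 6.566.

6.566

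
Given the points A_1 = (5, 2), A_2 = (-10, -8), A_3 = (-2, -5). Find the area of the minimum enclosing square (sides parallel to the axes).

225

The bounding box has width 15 and height 10.
An axis-aligned square enclosing the set must have side ≥ max(width, height).
So the minimum side is max(15, 10) = 15.
Area = 15² = 225.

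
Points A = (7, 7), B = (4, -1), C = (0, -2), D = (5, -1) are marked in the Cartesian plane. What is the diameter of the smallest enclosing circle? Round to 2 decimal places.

11.40

The minimum enclosing circle of a finite set is fixed by two of the points (as a diameter) or three (as a circumcircle).
The farthest pair is A–C with squared distance 130. The circle on this segment as diameter has centre (3.5, 2.5) and r² = 130/4 = 32.5.
Check B: distance² to centre = 12.5 ≤ 32.5, so it lies inside.
All remaining points lie in this disk, and no smaller disk contains both endpoints, so this is the minimum enclosing circle.
Diameter = 2r = 2√(32.5) ≈ 11.40.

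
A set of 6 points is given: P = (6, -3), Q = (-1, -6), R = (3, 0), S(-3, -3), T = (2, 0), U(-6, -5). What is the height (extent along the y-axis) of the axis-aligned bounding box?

6

max y = 0, min y = -6, so height = 6.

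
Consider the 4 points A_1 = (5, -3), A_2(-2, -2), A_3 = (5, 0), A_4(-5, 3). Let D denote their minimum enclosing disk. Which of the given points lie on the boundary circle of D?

The minimum enclosing circle of a finite set is fixed by two of the points (as a diameter) or three (as a circumcircle).
The farthest pair is A_1–A_4 with squared distance 136. The circle on this segment as diameter has centre (0, 0) and r² = 136/4 = 34.
Check A_2: distance² to centre = 8 ≤ 34, so it lies inside.
All remaining points lie in this disk, and no smaller disk contains both endpoints, so this is the minimum enclosing circle.
The points at distance exactly r from the centre are A_1, A_4 — 2 points.

A_1, A_4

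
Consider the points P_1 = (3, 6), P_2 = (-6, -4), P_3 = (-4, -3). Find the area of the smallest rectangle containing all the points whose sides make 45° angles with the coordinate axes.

In coordinates u = x + y, v = x − y the rectangle is axis-aligned; the map (x,y)→(u,v) scales areas by 2.
u-values: 9, -10, -7; range = 9 − (-10) = 19.
v-values: -3, -2, -1; range = -1 − (-3) = 2.
Area = (19 × 2) / 2 = 19.

19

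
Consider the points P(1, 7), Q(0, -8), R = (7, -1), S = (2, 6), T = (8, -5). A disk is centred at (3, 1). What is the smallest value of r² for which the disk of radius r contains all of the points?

The required radius is the distance from (3, 1) to the farthest point.
Squared distances: 40, 90, 20, 26, 61.
Maximum is 90, attained at Q.

90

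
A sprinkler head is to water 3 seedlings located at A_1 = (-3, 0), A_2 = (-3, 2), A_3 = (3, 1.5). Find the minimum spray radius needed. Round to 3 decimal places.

3.103

Side lengths²: A_1A_2² = 4, A_1A_3² = 38.25, A_2A_3² = 36.25.
Since A_1A_3² = 38.25 < 36.25 + 4 = 40.25, the triangle is acute, so the smallest enclosing circle is the circumcircle.
Circumcentre = (-0.0625, 1), r² = 9.62890625.
r = √(9.62890625) ≈ 3.103.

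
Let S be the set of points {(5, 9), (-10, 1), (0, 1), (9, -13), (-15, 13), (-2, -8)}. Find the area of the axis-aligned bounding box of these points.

624

x ranges over [-15, 9], width 24.
y ranges over [-13, 13], height 26.
Area = 24 × 26 = 624.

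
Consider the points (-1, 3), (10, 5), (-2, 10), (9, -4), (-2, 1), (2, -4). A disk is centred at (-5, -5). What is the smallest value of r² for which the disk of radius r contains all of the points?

The required radius is the distance from (-5, -5) to the farthest point.
Squared distances: 80, 325, 234, 197, 45, 50.
Maximum is 325, attained at (10, 5).

325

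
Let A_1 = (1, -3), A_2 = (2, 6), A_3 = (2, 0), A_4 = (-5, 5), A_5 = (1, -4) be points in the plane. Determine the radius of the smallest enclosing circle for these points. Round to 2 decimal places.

5.57

A smallest enclosing disk is always determined by at most three of the input points on its boundary.
The minimum enclosing circle is determined by three boundary points: A_2, A_4, A_5.
Their circumcentre is (-41/46, 57/46) with r² = 32825/1058.
The farthest remaining point A_1 is at distance² 22797/1058 ≤ 32825/1058.
r = √(32825/1058) ≈ 5.57.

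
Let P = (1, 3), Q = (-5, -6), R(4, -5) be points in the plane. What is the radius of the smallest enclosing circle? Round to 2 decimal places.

Side lengths²: PQ² = 117, PR² = 73, QR² = 82.
Since PQ² = 117 < 82 + 73 = 155, the triangle is acute, so the smallest enclosing circle is the circumcircle.
Circumcentre = (-0.86, -2.26), r² = 31.1272.
r = √(31.1272) ≈ 5.58.

5.58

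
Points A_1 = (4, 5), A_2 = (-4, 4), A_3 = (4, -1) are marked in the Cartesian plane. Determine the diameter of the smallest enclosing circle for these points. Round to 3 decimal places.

Side lengths²: A_1A_2² = 65, A_1A_3² = 36, A_2A_3² = 89.
Since A_2A_3² = 89 < 65 + 36 = 101, the triangle is acute, so the smallest enclosing circle is the circumcircle.
Circumcentre = (0.3125, 2), r² = 22.59765625.
Diameter = 2r = 2√(22.59765625) ≈ 9.507.

9.507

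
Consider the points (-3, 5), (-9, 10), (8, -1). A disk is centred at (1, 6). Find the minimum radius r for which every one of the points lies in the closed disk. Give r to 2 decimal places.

10.77

The required radius is the distance from (1, 6) to the farthest point.
Squared distances: 17, 116, 98.
Maximum is 116, attained at (-9, 10).
r = √116 ≈ 10.77.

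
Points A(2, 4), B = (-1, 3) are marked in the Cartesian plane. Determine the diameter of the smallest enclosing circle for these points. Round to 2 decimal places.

3.16

The smallest circle enclosing two points has them as diameter endpoints.
Centre = midpoint = (0.5, 3.5); r² = |AB|²/4 = 10/4 = 2.5.
Diameter = 2r = 2√(2.5) ≈ 3.16.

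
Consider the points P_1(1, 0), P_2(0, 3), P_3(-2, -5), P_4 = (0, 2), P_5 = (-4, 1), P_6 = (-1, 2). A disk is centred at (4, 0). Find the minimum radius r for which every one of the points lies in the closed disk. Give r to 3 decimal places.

8.062

The required radius is the distance from (4, 0) to the farthest point.
Squared distances: 9, 25, 61, 20, 65, 29.
Maximum is 65, attained at P_5.
r = √65 ≈ 8.062.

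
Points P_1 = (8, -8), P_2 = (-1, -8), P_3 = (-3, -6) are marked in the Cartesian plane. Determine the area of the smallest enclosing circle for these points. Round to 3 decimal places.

Side lengths²: P_1P_2² = 81, P_1P_3² = 125, P_2P_3² = 8.
Since P_1P_3² = 125 ≥ 81 + 8 = 89, the angle opposite P_1P_3 is not acute, so the smallest enclosing circle has P_1P_3 as diameter.
Centre = midpoint of P_1P_3 = (2.5, -7), r² = 125/4 = 31.25.
Area = π·r² = π·31.25 ≈ 98.175.

98.175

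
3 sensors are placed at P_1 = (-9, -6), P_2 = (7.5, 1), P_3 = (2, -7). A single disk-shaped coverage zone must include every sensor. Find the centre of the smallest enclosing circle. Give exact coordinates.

(-0.75, -2.5)

Side lengths²: P_1P_2² = 321.25, P_1P_3² = 122, P_2P_3² = 94.25.
Since P_1P_2² = 321.25 ≥ 122 + 94.25 = 216.25, the angle opposite P_1P_2 is not acute, so the smallest enclosing circle has P_1P_2 as diameter.
Centre = midpoint of P_1P_2 = (-0.75, -2.5), r² = 321.25/4 = 80.3125.
Centre = (-0.75, -2.5).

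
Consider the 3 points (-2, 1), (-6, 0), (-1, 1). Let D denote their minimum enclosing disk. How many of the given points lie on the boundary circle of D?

Call the three points A, B, C in the order given.
Side lengths²: AB² = 17, AC² = 1, BC² = 26.
Since BC² = 26 ≥ 17 + 1 = 18, the angle opposite BC is not acute, so the smallest enclosing circle has BC as diameter.
Centre = midpoint of BC = (-3.5, 0.5), r² = 26/4 = 6.5.
The points at distance exactly r from the centre are (-6, 0), (-1, 1) — 2 points.

2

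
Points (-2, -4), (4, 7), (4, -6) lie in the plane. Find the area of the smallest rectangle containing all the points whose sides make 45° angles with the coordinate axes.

In coordinates u = x + y, v = x − y the rectangle is axis-aligned; the map (x,y)→(u,v) scales areas by 2.
u-values: -6, 11, -2; range = 11 − (-6) = 17.
v-values: 2, -3, 10; range = 10 − (-3) = 13.
Area = (17 × 13) / 2 = 110.5.

110.5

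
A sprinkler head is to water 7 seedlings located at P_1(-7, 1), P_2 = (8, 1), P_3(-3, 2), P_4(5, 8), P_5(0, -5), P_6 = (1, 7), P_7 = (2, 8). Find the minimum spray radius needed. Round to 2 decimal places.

A smallest enclosing disk is always determined by at most three of the input points on its boundary.
The minimum enclosing circle is determined by three boundary points: P_1, P_2, P_4.
Their circumcentre is (0.5, 27/14) with r² = 5597/98.
The farthest remaining point P_5 is at distance² 4729/98 ≤ 5597/98.
r = √(5597/98) ≈ 7.56.

7.56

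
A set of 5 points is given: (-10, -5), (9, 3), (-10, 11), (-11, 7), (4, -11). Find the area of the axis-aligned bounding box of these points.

440

x ranges over [-11, 9], width 20.
y ranges over [-11, 11], height 22.
Area = 20 × 22 = 440.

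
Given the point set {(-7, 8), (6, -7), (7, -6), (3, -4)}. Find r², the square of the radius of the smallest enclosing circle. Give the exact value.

98.5

By Welzl's lemma the MEC is supported by two points (diametrically opposite) or three points (on a circumcircle).
The farthest pair is (-7, 8)–(6, -7) with squared distance 394. The circle on this segment as diameter has centre (-0.5, 0.5) and r² = 394/4 = 98.5.
Check (7, -6): distance² to centre = 98.5 ≤ 98.5, so it lies inside.
All remaining points lie in this disk, and no smaller disk contains both endpoints, so this is the minimum enclosing circle.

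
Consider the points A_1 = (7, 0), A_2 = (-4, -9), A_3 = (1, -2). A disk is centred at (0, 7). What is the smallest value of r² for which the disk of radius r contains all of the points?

The required radius is the distance from (0, 7) to the farthest point.
Squared distances: 98, 272, 82.
Maximum is 272, attained at A_2.

272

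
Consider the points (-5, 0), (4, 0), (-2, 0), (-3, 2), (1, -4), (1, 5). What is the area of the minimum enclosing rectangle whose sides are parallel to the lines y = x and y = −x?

55

In coordinates u = x + y, v = x − y the rectangle is axis-aligned; the map (x,y)→(u,v) scales areas by 2.
u-values: -5, 4, -2, -1, -3, 6; range = 6 − (-5) = 11.
v-values: -5, 4, -2, -5, 5, -4; range = 5 − (-5) = 10.
Area = (11 × 10) / 2 = 55.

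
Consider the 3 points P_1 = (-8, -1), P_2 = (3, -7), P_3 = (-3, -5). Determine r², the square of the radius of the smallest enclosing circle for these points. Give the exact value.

39.25

Side lengths²: P_1P_2² = 157, P_1P_3² = 41, P_2P_3² = 40.
Since P_1P_2² = 157 ≥ 41 + 40 = 81, the angle opposite P_1P_2 is not acute, so the smallest enclosing circle has P_1P_2 as diameter.
Centre = midpoint of P_1P_2 = (-2.5, -4), r² = 157/4 = 39.25.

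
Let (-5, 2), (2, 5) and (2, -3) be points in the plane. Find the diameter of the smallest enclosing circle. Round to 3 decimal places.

Call the three points A, B, C in the order given.
Side lengths²: AB² = 58, AC² = 74, BC² = 64.
Since AC² = 74 < 64 + 58 = 122, the triangle is acute, so the smallest enclosing circle is the circumcircle.
Circumcentre = (-3/7, 1), r² = 1073/49.
Diameter = 2r = 2√(1073/49) ≈ 9.359.

9.359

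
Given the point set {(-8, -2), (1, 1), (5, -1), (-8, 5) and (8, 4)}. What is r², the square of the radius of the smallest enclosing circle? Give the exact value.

The minimum enclosing circle of a finite set is fixed by two of the points (as a diameter) or three (as a circumcircle).
The minimum enclosing circle is determined by three boundary points: (-8, -2), (-8, 5), (8, 4).
Their circumcentre is (-0.1875, 1.5) with r² = 73.28515625.
The farthest remaining point (5, -1) is at distance² 33.16015625 ≤ 73.28515625.

73.28515625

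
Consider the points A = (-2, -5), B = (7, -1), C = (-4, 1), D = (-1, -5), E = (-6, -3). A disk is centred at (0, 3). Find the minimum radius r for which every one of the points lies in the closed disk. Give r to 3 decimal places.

8.485

The required radius is the distance from (0, 3) to the farthest point.
Squared distances: 68, 65, 20, 65, 72.
Maximum is 72, attained at E.
r = √72 ≈ 8.485.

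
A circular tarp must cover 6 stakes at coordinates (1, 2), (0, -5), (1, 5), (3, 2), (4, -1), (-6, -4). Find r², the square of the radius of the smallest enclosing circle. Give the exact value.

35425/1058

A smallest enclosing disk is always determined by at most three of the input points on its boundary.
The minimum enclosing circle is determined by three boundary points: (1, 5), (4, -1), (-6, -4).
Their circumcentre is (-79/46, -5/46) with r² = 35425/1058.
The farthest remaining point (0, -5) is at distance² 28433/1058 ≤ 35425/1058.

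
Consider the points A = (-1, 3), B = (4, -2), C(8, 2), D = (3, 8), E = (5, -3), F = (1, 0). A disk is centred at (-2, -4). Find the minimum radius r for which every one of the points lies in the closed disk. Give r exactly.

13

The required radius is the distance from (-2, -4) to the farthest point.
Squared distances: 50, 40, 136, 169, 50, 25.
Maximum is 169, attained at D.
r = √169 = 13.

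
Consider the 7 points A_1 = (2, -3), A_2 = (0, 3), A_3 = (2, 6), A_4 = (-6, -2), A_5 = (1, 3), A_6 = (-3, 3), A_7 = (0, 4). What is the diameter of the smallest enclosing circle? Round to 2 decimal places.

11.40

The minimum enclosing circle of a finite set is fixed by two of the points (as a diameter) or three (as a circumcircle).
The minimum enclosing circle is determined by three boundary points: A_1, A_3, A_4.
Their circumcentre is (-1.5, 1.5) with r² = 32.5.
The farthest remaining point A_5 is at distance² 8.5 ≤ 32.5.
Diameter = 2r = 2√(32.5) ≈ 11.40.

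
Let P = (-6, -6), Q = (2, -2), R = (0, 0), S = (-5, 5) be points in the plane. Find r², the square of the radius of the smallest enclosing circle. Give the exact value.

305/9

The minimum enclosing circle of a finite set is fixed by two of the points (as a diameter) or three (as a circumcircle).
The minimum enclosing circle is determined by three boundary points: P, Q, S.
Their circumcentre is (-11/3, -2/3) with r² = 305/9.
The farthest remaining point R is at distance² 125/9 ≤ 305/9.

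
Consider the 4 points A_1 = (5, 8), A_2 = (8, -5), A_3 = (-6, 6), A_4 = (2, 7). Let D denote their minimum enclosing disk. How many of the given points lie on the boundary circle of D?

The farthest pair is A_2–A_3 with squared distance 317. The circle on this segment as diameter has centre (1, 0.5) and r² = 317/4 = 79.25.
Check A_1: distance² to centre = 72.25 ≤ 79.25, so it lies inside.
All remaining points lie in this disk, and no smaller disk contains both endpoints, so this is the minimum enclosing circle.
The points at distance exactly r from the centre are A_2, A_3 — 2 points.

2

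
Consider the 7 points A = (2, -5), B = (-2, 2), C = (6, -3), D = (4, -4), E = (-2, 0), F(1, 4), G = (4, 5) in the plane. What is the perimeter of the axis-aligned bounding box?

36

Width = max x − min x = 6 − (-2) = 8.
Height = max y − min y = 5 − (-5) = 10.
Perimeter = 2(8 + 10) = 36.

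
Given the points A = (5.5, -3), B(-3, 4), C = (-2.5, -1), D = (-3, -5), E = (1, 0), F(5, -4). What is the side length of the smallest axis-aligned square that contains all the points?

9

The bounding box has width 8.5 and height 9.
An axis-aligned square enclosing the set must have side ≥ max(width, height).
So the minimum side is max(8.5, 9) = 9.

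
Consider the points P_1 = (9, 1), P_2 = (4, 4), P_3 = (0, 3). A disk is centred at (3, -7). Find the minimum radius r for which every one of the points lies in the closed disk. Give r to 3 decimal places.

The required radius is the distance from (3, -7) to the farthest point.
Squared distances: 100, 122, 109.
Maximum is 122, attained at P_2.
r = √122 ≈ 11.045.

11.045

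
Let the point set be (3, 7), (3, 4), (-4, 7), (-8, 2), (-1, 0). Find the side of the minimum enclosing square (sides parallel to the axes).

11

The bounding box has width 11 and height 7.
An axis-aligned square enclosing the set must have side ≥ max(width, height).
So the minimum side is max(11, 7) = 11.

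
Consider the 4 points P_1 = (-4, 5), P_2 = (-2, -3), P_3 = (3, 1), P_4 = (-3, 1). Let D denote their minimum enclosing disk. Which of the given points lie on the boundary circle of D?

P_1, P_2, P_3

The minimum enclosing circle is determined by three boundary points: P_1, P_2, P_3.
Their circumcentre is (-17/12, 67/48) with r² = 45305/2304.
The farthest remaining point P_4 is at distance² 6137/2304 ≤ 45305/2304.
The points at distance exactly r from the centre are P_1, P_2, P_3 — 3 points.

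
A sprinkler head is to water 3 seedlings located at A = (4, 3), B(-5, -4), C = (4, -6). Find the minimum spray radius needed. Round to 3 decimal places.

Side lengths²: AB² = 130, AC² = 81, BC² = 85.
Since AB² = 130 < 85 + 81 = 166, the triangle is acute, so the smallest enclosing circle is the circumcircle.
Circumcentre = (5/18, -1.5), r² = 5525/162.
r = √(5525/162) ≈ 5.840.

5.840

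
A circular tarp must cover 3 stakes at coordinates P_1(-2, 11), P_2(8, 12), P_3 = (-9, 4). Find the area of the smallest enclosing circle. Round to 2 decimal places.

Side lengths²: P_1P_2² = 101, P_1P_3² = 98, P_2P_3² = 353.
Since P_2P_3² = 353 ≥ 101 + 98 = 199, the angle opposite P_2P_3 is not acute, so the smallest enclosing circle has P_2P_3 as diameter.
Centre = midpoint of P_2P_3 = (-0.5, 8), r² = 353/4 = 88.25.
Area = π·r² = π·88.25 ≈ 277.25.

277.25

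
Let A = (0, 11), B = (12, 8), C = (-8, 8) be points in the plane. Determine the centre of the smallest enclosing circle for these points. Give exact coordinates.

Side lengths²: AB² = 153, AC² = 73, BC² = 400.
Since BC² = 400 ≥ 153 + 73 = 226, the angle opposite BC is not acute, so the smallest enclosing circle has BC as diameter.
Centre = midpoint of BC = (2, 8), r² = 400/4 = 100.
Centre = (2, 8).

(2, 8)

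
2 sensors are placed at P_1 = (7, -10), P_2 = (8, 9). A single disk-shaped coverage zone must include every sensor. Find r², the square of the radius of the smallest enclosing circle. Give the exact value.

The smallest circle enclosing two points has them as diameter endpoints.
Centre = midpoint = (7.5, -0.5); r² = |P_1P_2|²/4 = 362/4 = 90.5.

90.5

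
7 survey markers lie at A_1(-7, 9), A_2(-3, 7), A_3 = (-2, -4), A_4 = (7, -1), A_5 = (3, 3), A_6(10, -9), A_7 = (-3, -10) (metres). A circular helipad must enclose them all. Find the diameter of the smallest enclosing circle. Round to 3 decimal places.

A smallest enclosing disk is always determined by at most three of the input points on its boundary.
The farthest pair is A_1–A_6 with squared distance 613. The circle on this segment as diameter has centre (1.5, 0) and r² = 613/4 = 153.25.
Check A_2: distance² to centre = 69.25 ≤ 153.25, so it lies inside.
All remaining points lie in this disk, and no smaller disk contains both endpoints, so this is the minimum enclosing circle.
Diameter = 2r = 2√(153.25) ≈ 24.759.

24.759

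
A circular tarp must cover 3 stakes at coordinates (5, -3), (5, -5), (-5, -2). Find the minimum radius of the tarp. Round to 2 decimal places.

Call the three points A, B, C in the order given.
Side lengths²: AB² = 4, AC² = 101, BC² = 109.
Since BC² = 109 ≥ 101 + 4 = 105, the angle opposite BC is not acute, so the smallest enclosing circle has BC as diameter.
Centre = midpoint of BC = (0, -3.5), r² = 109/4 = 27.25.
r = √(27.25) ≈ 5.22.

5.22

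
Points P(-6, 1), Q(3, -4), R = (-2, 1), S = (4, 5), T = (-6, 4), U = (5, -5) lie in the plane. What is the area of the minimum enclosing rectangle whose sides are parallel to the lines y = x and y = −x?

140

In coordinates u = x + y, v = x − y the rectangle is axis-aligned; the map (x,y)→(u,v) scales areas by 2.
u-values: -5, -1, -1, 9, -2, 0; range = 9 − (-5) = 14.
v-values: -7, 7, -3, -1, -10, 10; range = 10 − (-10) = 20.
Area = (14 × 20) / 2 = 140.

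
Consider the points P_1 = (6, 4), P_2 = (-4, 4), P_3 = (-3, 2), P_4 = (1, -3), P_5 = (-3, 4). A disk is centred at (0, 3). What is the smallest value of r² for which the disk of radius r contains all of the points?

37

The required radius is the distance from (0, 3) to the farthest point.
Squared distances: 37, 17, 10, 37, 10.
Maximum is 37, attained at P_1.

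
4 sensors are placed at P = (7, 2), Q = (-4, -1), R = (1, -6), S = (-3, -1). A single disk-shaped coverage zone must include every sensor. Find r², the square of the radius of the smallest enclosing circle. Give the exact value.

The minimum enclosing circle is determined by three boundary points: P, Q, R.
Their circumcentre is (12/7, -2/7) with r² = 1625/49.
The farthest remaining point S is at distance² 1114/49 ≤ 1625/49.

1625/49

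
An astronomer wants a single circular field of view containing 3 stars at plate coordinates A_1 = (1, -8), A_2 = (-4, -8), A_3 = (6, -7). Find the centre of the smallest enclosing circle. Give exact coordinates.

Side lengths²: A_1A_2² = 25, A_1A_3² = 26, A_2A_3² = 101.
Since A_2A_3² = 101 ≥ 26 + 25 = 51, the angle opposite A_2A_3 is not acute, so the smallest enclosing circle has A_2A_3 as diameter.
Centre = midpoint of A_2A_3 = (1, -7.5), r² = 101/4 = 25.25.
Centre = (1, -7.5).

(1, -7.5)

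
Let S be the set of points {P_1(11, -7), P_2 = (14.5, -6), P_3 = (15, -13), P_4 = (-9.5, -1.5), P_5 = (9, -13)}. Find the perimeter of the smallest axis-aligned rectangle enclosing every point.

72

Width = max x − min x = 15 − (-9.5) = 24.5.
Height = max y − min y = -1.5 − (-13) = 11.5.
Perimeter = 2(24.5 + 11.5) = 72.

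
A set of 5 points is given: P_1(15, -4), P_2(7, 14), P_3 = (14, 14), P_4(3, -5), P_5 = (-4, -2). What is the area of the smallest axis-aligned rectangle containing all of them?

x ranges over [-4, 15], width 19.
y ranges over [-5, 14], height 19.
Area = 19 × 19 = 361.

361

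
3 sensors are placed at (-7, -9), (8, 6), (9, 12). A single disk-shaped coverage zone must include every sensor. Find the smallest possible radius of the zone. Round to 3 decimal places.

13.200

Call the three points A, B, C in the order given.
Side lengths²: AB² = 450, AC² = 697, BC² = 37.
Since AC² = 697 ≥ 450 + 37 = 487, the angle opposite AC is not acute, so the smallest enclosing circle has AC as diameter.
Centre = midpoint of AC = (1, 1.5), r² = 697/4 = 174.25.
r = √(174.25) ≈ 13.200.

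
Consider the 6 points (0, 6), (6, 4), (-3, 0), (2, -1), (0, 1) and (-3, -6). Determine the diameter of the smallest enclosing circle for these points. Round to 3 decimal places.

13.493

The minimum enclosing circle is determined by three boundary points: (0, 6), (6, 4), (-3, -6).
Their circumcentre is (29/26, -17/26) with r² = 15385/338.
The farthest remaining point (-3, 0) is at distance² 5869/338 ≤ 15385/338.
Diameter = 2r = 2√(15385/338) ≈ 13.493.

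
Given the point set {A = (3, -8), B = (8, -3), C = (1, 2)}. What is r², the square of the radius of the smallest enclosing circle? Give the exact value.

Side lengths²: AB² = 50, AC² = 104, BC² = 74.
Since AC² = 104 < 74 + 50 = 124, the triangle is acute, so the smallest enclosing circle is the circumcircle.
Circumcentre = (17/6, -17/6), r² = 481/18.

481/18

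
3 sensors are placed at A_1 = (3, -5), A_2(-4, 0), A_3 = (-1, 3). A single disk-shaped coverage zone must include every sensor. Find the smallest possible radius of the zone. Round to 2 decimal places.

4.53

Side lengths²: A_1A_2² = 74, A_1A_3² = 80, A_2A_3² = 18.
Since A_1A_3² = 80 < 74 + 18 = 92, the triangle is acute, so the smallest enclosing circle is the circumcircle.
Circumcentre = (1/3, -4/3), r² = 185/9.
r = √(185/9) ≈ 4.53.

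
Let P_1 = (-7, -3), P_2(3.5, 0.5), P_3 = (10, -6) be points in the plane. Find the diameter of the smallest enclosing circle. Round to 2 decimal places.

Side lengths²: P_1P_2² = 122.5, P_1P_3² = 298, P_2P_3² = 84.5.
Since P_1P_3² = 298 ≥ 122.5 + 84.5 = 207, the angle opposite P_1P_3 is not acute, so the smallest enclosing circle has P_1P_3 as diameter.
Centre = midpoint of P_1P_3 = (1.5, -4.5), r² = 298/4 = 74.5.
Diameter = 2r = 2√(74.5) ≈ 17.26.

17.26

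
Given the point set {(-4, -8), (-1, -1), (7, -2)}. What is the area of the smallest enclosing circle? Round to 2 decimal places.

Call the three points A, B, C in the order given.
Side lengths²: AB² = 58, AC² = 157, BC² = 65.
Since AC² = 157 ≥ 65 + 58 = 123, the angle opposite AC is not acute, so the smallest enclosing circle has AC as diameter.
Centre = midpoint of AC = (1.5, -5), r² = 157/4 = 39.25.
Area = π·r² = π·39.25 ≈ 123.31.

123.31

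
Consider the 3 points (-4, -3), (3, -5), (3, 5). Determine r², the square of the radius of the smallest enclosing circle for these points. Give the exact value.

5989/196

Call the three points A, B, C in the order given.
Side lengths²: AB² = 53, AC² = 113, BC² = 100.
Since AC² = 113 < 100 + 53 = 153, the triangle is acute, so the smallest enclosing circle is the circumcircle.
Circumcentre = (9/14, 0), r² = 5989/196.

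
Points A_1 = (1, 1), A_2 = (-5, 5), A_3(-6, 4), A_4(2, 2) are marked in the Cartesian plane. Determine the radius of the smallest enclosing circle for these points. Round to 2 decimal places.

4.12

By Welzl's lemma the MEC is supported by two points (diametrically opposite) or three points (on a circumcircle).
The farthest pair is A_3–A_4 with squared distance 68. The circle on this segment as diameter has centre (-2, 3) and r² = 68/4 = 17.
Check A_1: distance² to centre = 13 ≤ 17, so it lies inside.
All remaining points lie in this disk, and no smaller disk contains both endpoints, so this is the minimum enclosing circle.
r = √17 ≈ 4.12.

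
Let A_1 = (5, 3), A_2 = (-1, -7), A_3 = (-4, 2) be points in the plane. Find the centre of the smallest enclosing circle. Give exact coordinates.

Side lengths²: A_1A_2² = 136, A_1A_3² = 82, A_2A_3² = 90.
Since A_1A_2² = 136 < 90 + 82 = 172, the triangle is acute, so the smallest enclosing circle is the circumcircle.
Circumcentre = (13/14, -19/14), r² = 3485/98.
Centre = (13/14, -19/14).

(13/14, -19/14)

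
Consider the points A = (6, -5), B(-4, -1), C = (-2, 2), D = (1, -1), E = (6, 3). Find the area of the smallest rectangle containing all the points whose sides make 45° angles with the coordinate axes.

105

In coordinates u = x + y, v = x − y the rectangle is axis-aligned; the map (x,y)→(u,v) scales areas by 2.
u-values: 1, -5, 0, 0, 9; range = 9 − (-5) = 14.
v-values: 11, -3, -4, 2, 3; range = 11 − (-4) = 15.
Area = (14 × 15) / 2 = 105.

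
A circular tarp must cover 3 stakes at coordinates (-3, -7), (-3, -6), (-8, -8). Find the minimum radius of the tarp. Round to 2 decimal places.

2.69

Call the three points A, B, C in the order given.
Side lengths²: AB² = 1, AC² = 26, BC² = 29.
Since BC² = 29 ≥ 26 + 1 = 27, the angle opposite BC is not acute, so the smallest enclosing circle has BC as diameter.
Centre = midpoint of BC = (-5.5, -7), r² = 29/4 = 7.25.
r = √(7.25) ≈ 2.69.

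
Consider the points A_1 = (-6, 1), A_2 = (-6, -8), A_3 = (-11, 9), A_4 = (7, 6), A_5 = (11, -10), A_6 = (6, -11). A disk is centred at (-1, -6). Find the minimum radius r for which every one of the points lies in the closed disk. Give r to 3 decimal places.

The required radius is the distance from (-1, -6) to the farthest point.
Squared distances: 74, 29, 325, 208, 160, 74.
Maximum is 325, attained at A_3.
r = √325 ≈ 18.028.

18.028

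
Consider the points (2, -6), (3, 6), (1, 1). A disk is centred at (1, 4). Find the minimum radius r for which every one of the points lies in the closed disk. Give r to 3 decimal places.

The required radius is the distance from (1, 4) to the farthest point.
Squared distances: 101, 8, 9.
Maximum is 101, attained at (2, -6).
r = √101 ≈ 10.050.

10.050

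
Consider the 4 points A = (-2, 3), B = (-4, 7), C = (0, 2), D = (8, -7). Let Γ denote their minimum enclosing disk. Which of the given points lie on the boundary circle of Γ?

B, D

A smallest enclosing disk is always determined by at most three of the input points on its boundary.
The farthest pair is B–D with squared distance 340. The circle on this segment as diameter has centre (2, 0) and r² = 340/4 = 85.
Check A: distance² to centre = 25 ≤ 85, so it lies inside.
All remaining points lie in this disk, and no smaller disk contains both endpoints, so this is the minimum enclosing circle.
The points at distance exactly r from the centre are B, D — 2 points.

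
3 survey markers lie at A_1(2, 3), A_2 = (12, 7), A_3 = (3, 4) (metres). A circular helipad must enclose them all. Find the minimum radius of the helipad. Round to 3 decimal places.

5.385

Side lengths²: A_1A_2² = 116, A_1A_3² = 2, A_2A_3² = 90.
Since A_1A_2² = 116 ≥ 90 + 2 = 92, the angle opposite A_1A_2 is not acute, so the smallest enclosing circle has A_1A_2 as diameter.
Centre = midpoint of A_1A_2 = (7, 5), r² = 116/4 = 29.
r = √29 ≈ 5.385.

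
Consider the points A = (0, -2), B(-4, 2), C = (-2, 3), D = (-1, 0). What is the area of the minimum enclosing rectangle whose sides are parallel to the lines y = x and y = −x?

12

In coordinates u = x + y, v = x − y the rectangle is axis-aligned; the map (x,y)→(u,v) scales areas by 2.
u-values: -2, -2, 1, -1; range = 1 − (-2) = 3.
v-values: 2, -6, -5, -1; range = 2 − (-6) = 8.
Area = (3 × 8) / 2 = 12.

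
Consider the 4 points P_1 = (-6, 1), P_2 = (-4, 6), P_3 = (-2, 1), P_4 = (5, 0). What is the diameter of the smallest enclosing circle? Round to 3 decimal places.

11.287

A smallest enclosing disk is always determined by at most three of the input points on its boundary.
The minimum enclosing circle is determined by three boundary points: P_1, P_2, P_4.
Their circumcentre is (-15/38, 63/38) with r² = 22997/722.
The farthest remaining point P_3 is at distance² 2173/722 ≤ 22997/722.
Diameter = 2r = 2√(22997/722) ≈ 11.287.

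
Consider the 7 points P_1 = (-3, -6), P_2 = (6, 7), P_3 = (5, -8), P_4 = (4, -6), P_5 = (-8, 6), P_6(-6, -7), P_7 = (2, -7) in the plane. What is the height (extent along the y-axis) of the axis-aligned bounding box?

max y = 7, min y = -8, so height = 15.

15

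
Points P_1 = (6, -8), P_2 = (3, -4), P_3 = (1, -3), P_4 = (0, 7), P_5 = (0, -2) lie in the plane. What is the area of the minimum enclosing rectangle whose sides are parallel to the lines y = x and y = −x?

In coordinates u = x + y, v = x − y the rectangle is axis-aligned; the map (x,y)→(u,v) scales areas by 2.
u-values: -2, -1, -2, 7, -2; range = 7 − (-2) = 9.
v-values: 14, 7, 4, -7, 2; range = 14 − (-7) = 21.
Area = (9 × 21) / 2 = 94.5.

94.5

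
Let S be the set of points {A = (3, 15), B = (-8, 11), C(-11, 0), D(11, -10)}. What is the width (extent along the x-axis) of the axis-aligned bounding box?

22

max x = 11, min x = -11, so width = 22.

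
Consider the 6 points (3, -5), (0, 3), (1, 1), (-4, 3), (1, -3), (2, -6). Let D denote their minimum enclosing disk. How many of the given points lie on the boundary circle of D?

A smallest enclosing disk is always determined by at most three of the input points on its boundary.
The farthest pair is (-4, 3)–(2, -6) with squared distance 117. The circle on this segment as diameter has centre (-1, -1.5) and r² = 117/4 = 29.25.
Check (3, -5): distance² to centre = 28.25 ≤ 29.25, so it lies inside.
All remaining points lie in this disk, and no smaller disk contains both endpoints, so this is the minimum enclosing circle.
The points at distance exactly r from the centre are (-4, 3), (2, -6) — 2 points.

2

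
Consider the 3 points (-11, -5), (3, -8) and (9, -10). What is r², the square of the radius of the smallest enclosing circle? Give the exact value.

Call the three points A, B, C in the order given.
Side lengths²: AB² = 205, AC² = 425, BC² = 40.
Since AC² = 425 ≥ 205 + 40 = 245, the angle opposite AC is not acute, so the smallest enclosing circle has AC as diameter.
Centre = midpoint of AC = (-1, -7.5), r² = 425/4 = 106.25.

106.25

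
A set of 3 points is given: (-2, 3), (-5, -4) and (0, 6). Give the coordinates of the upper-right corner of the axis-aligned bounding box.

x-range [-5, 0], y-range [-4, 6].
The upper-right corner is (0, 6).

(0, 6)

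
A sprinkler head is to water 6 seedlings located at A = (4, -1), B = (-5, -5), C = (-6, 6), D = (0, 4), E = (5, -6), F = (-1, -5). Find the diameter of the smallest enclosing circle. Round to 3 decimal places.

By Welzl's lemma the MEC is supported by two points (diametrically opposite) or three points (on a circumcircle).
The farthest pair is C–E with squared distance 265. The circle on this segment as diameter has centre (-0.5, 0) and r² = 265/4 = 66.25.
Check A: distance² to centre = 21.25 ≤ 66.25, so it lies inside.
All remaining points lie in this disk, and no smaller disk contains both endpoints, so this is the minimum enclosing circle.
Diameter = 2r = 2√(66.25) ≈ 16.279.

16.279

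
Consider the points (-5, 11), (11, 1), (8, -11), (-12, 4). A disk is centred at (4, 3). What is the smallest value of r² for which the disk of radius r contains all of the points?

The required radius is the distance from (4, 3) to the farthest point.
Squared distances: 145, 53, 212, 257.
Maximum is 257, attained at (-12, 4).

257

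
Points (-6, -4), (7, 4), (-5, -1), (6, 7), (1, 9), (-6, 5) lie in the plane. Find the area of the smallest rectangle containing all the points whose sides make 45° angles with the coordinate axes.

In coordinates u = x + y, v = x − y the rectangle is axis-aligned; the map (x,y)→(u,v) scales areas by 2.
u-values: -10, 11, -6, 13, 10, -1; range = 13 − (-10) = 23.
v-values: -2, 3, -4, -1, -8, -11; range = 3 − (-11) = 14.
Area = (23 × 14) / 2 = 161.

161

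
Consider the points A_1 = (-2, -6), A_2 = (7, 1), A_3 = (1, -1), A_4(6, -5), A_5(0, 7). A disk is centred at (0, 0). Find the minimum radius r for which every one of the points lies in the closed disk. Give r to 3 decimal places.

7.810

The required radius is the distance from (0, 0) to the farthest point.
Squared distances: 40, 50, 2, 61, 49.
Maximum is 61, attained at A_4.
r = √61 ≈ 7.810.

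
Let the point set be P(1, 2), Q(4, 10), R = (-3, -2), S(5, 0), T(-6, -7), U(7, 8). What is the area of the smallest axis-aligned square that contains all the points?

The bounding box has width 13 and height 17.
An axis-aligned square enclosing the set must have side ≥ max(width, height).
So the minimum side is max(13, 17) = 17.
Area = 17² = 289.

289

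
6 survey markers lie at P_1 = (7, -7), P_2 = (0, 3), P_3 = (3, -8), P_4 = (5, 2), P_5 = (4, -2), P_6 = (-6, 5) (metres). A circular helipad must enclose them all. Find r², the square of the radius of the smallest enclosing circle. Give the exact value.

The minimum enclosing circle of a finite set is fixed by two of the points (as a diameter) or three (as a circumcircle).
The farthest pair is P_1–P_6 with squared distance 313. The circle on this segment as diameter has centre (0.5, -1) and r² = 313/4 = 78.25.
Check P_2: distance² to centre = 16.25 ≤ 78.25, so it lies inside.
All remaining points lie in this disk, and no smaller disk contains both endpoints, so this is the minimum enclosing circle.

78.25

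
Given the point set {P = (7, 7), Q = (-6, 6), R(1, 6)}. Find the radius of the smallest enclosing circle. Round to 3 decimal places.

6.519

Side lengths²: PQ² = 170, PR² = 37, QR² = 49.
Since PQ² = 170 ≥ 49 + 37 = 86, the angle opposite PQ is not acute, so the smallest enclosing circle has PQ as diameter.
Centre = midpoint of PQ = (0.5, 6.5), r² = 170/4 = 42.5.
r = √(42.5) ≈ 6.519.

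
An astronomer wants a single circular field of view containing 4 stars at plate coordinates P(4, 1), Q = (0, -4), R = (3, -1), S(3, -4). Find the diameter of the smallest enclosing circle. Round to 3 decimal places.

A smallest enclosing disk is always determined by at most three of the input points on its boundary.
The farthest pair is P–Q with squared distance 41. The circle on this segment as diameter has centre (2, -1.5) and r² = 41/4 = 10.25.
Check R: distance² to centre = 1.25 ≤ 10.25, so it lies inside.
All remaining points lie in this disk, and no smaller disk contains both endpoints, so this is the minimum enclosing circle.
Diameter = 2r = 2√(10.25) ≈ 6.403.

6.403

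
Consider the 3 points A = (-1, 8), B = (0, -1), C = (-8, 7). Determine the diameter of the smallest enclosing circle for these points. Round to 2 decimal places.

Side lengths²: AB² = 82, AC² = 50, BC² = 128.
Since BC² = 128 < 82 + 50 = 132, the triangle is acute, so the smallest enclosing circle is the circumcircle.
Circumcentre = (-3.875, 3.125), r² = 32.03125.
Diameter = 2r = 2√(32.03125) ≈ 11.32.

11.32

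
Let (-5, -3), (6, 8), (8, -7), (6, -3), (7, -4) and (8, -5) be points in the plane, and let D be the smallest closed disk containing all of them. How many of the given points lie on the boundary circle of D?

The minimum enclosing circle of a finite set is fixed by two of the points (as a diameter) or three (as a circumcircle).
The minimum enclosing circle is determined by three boundary points: (-5, -3), (6, 8), (8, -7).
Their circumcentre is (103/34, -1/34) with r² = 42365/578.
The farthest remaining point (8, -5) is at distance² 28561/578 ≤ 42365/578.
The points at distance exactly r from the centre are (-5, -3), (6, 8), (8, -7) — 3 points.

3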